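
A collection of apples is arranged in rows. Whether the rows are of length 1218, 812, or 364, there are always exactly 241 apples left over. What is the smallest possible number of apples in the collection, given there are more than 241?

N − 241 must be a common multiple of 1218, 812, and 364.
1218 = 2 × 3 × 7 × 29
812 = 2^2 × 7 × 29
364 = 2^2 × 7 × 13
LCM(1218, 812, 364) = 2^2 × 3 × 7 × 13 × 29 = 31668.
Smallest N > 241 is LCM + 241 = 31668 + 241 = 31909.

31909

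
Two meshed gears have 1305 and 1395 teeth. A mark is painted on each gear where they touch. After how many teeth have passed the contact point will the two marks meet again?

40455 teeth

We need the least common multiple of the intervals.
1305 = 3^2 × 5 × 29
1395 = 3^2 × 5 × 31
LCM(1305, 1395) = 3^2 × 5 × 29 × 31 = 40455.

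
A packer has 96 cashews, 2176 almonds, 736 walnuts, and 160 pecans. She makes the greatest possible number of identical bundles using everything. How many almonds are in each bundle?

68

Number of bundles = gcd(96, 2176, 736, 160).
96 = 2^5 × 3
2176 = 2^7 × 17
736 = 2^5 × 23
160 = 2^5 × 5
gcd(96, 2176, 736, 160) = 2^5 = 32.
almonds per bundle = 2176 / 32 = 68.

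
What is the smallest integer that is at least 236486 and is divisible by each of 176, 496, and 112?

The integer must be a common multiple of 176, 496, and 112, so a multiple of their LCM.
176 = 2^4 × 11
496 = 2^4 × 31
112 = 2^4 × 7
LCM(176, 496, 112) = 2^4 × 7 × 11 × 31 = 38192.
Smallest multiple of 38192 that is ≥ 236486: ⌈236486/38192⌉ × 38192 = 7 × 38192 = 267344.

267344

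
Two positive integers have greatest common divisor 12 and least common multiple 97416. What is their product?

1168992

For any two positive integers, gcd × lcm = product = 12 × 97416 = 1168992.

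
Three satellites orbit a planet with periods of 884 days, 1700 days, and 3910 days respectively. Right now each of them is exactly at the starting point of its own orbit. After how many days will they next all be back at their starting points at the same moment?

We need the least common multiple of the intervals.
884 = 2^2 × 13 × 17
1700 = 2^2 × 5^2 × 17
3910 = 2 × 5 × 17 × 23
LCM(884, 1700, 3910) = 2^2 × 5^2 × 13 × 17 × 23 = 508300.

508300 days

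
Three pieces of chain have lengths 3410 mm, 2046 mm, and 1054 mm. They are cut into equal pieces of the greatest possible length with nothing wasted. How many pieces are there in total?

Piece length = gcd(3410, 2046, 1054).
3410 = 2 × 5 × 11 × 31
2046 = 2 × 3 × 11 × 31
1054 = 2 × 17 × 31
gcd(3410, 2046, 1054) = 2 × 31 = 62.
Total pieces = 3410/62 + 2046/62 + 1054/62 = 55 + 33 + 17 = 105.

105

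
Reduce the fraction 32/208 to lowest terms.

32 = 2^5
208 = 2^4 × 13
gcd(32, 208) = 2^4 = 16.
Divide numerator and denominator by 16: 32/208 = 2/13.

2/13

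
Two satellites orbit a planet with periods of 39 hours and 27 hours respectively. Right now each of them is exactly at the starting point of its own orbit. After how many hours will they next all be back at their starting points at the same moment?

351 hours

We need the least common multiple of the intervals.
39 = 3 × 13
27 = 3^3
LCM(39, 27) = 3^3 × 13 = 351.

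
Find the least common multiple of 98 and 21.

98 = 2 × 7^2
21 = 3 × 7
LCM(98, 21) = 2 × 3 × 7^2 = 294.

294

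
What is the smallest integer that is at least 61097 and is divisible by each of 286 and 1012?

The integer must be a common multiple of 286 and 1012, so a multiple of their LCM.
286 = 2 × 11 × 13
1012 = 2^2 × 11 × 23
LCM(286, 1012) = 2^2 × 11 × 13 × 23 = 13156.
Smallest multiple of 13156 that is ≥ 61097: ⌈61097/13156⌉ × 13156 = 5 × 13156 = 65780.

65780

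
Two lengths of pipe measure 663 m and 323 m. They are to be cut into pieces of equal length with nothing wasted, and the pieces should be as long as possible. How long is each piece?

17 m

Each piece length must divide every original length, so the longest possible is gcd(663, 323).
663 = 3 × 13 × 17
323 = 17 × 19
gcd(663, 323) = 17.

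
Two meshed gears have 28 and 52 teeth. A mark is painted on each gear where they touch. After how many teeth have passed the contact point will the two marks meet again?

The first simultaneous occurrence is after LCM of the individual periods.
28 = 2^2 × 7
52 = 2^2 × 13
LCM(28, 52) = 2^2 × 7 × 13 = 364.

364 teeth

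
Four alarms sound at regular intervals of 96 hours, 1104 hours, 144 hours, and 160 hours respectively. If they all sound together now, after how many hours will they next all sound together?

They coincide at every common multiple of the periods; the first is the LCM.
96 = 2^5 × 3
1104 = 2^4 × 3 × 23
144 = 2^4 × 3^2
160 = 2^5 × 5
LCM(96, 1104, 144, 160) = 2^5 × 3^2 × 5 × 23 = 33120.

33120 hours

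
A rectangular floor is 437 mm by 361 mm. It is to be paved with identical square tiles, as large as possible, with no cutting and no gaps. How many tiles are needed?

Tile side = gcd(437, 361).
437 = 19 × 23
361 = 19^2
gcd(437, 361) = 19.
Tiles: (437/19) × (361/19) = 23 × 19 = 437.

437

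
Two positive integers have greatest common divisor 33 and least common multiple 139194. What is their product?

4593402

For any two positive integers, gcd × lcm = product = 33 × 139194 = 4593402.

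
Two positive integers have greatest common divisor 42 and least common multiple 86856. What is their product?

3647952

For any two positive integers, gcd × lcm = product = 42 × 86856 = 3647952.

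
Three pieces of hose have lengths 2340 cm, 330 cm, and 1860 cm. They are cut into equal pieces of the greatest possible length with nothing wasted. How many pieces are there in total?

151

Piece length = gcd(2340, 330, 1860).
2340 = 2^2 × 3^2 × 5 × 13
330 = 2 × 3 × 5 × 11
1860 = 2^2 × 3 × 5 × 31
gcd(2340, 330, 1860) = 2 × 3 × 5 = 30.
Total pieces = 2340/30 + 330/30 + 1860/30 = 78 + 11 + 62 = 151.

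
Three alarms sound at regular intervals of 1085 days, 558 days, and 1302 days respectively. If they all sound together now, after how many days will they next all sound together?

19530 days

The first simultaneous occurrence is after LCM of the individual periods.
1085 = 5 × 7 × 31
558 = 2 × 3^2 × 31
1302 = 2 × 3 × 7 × 31
LCM(1085, 558, 1302) = 2 × 3^2 × 5 × 7 × 31 = 19530.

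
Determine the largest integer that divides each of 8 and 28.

8 = 2^3
28 = 2^2 × 7
gcd(8, 28) = 2^2 = 4.

4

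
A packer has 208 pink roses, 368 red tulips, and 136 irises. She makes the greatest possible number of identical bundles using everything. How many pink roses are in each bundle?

26

Number of bundles = gcd(208, 368, 136).
208 = 2^4 × 13
368 = 2^4 × 23
136 = 2^3 × 17
gcd(208, 368, 136) = 2^3 = 8.
pink roses per bundle = 208 / 8 = 26.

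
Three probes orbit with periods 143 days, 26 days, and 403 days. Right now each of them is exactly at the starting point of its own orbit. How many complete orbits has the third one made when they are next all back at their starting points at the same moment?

22 orbits

All finish a whole number of cycles simultaneously at t = LCM of the periods.
143 = 11 × 13
26 = 2 × 13
403 = 13 × 31
LCM(143, 26, 403) = 2 × 11 × 13 × 31 = 8866.
Orbits for period 403: 8866 / 403 = 22.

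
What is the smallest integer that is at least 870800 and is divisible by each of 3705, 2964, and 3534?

918840

The integer must be a common multiple of 3705, 2964, and 3534, so a multiple of their LCM.
3705 = 3 × 5 × 13 × 19
2964 = 2^2 × 3 × 13 × 19
3534 = 2 × 3 × 19 × 31
LCM(3705, 2964, 3534) = 2^2 × 3 × 5 × 13 × 19 × 31 = 459420.
Smallest multiple of 459420 that is ≥ 870800: ⌈870800/459420⌉ × 459420 = 2 × 459420 = 918840.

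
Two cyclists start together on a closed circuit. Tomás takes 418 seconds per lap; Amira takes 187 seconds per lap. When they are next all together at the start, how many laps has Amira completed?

They are all back at their starting positions together after one LCM of the periods.
418 = 2 × 11 × 19
187 = 11 × 17
LCM(418, 187) = 2 × 11 × 17 × 19 = 7106.
Laps for period 187: 7106 / 187 = 38.

38 laps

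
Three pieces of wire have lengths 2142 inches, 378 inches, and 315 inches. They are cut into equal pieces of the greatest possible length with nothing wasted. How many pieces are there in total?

45

Piece length = gcd(2142, 378, 315).
2142 = 2 × 3^2 × 7 × 17
378 = 2 × 3^3 × 7
315 = 3^2 × 5 × 7
gcd(2142, 378, 315) = 3^2 × 7 = 63.
Total pieces = 2142/63 + 378/63 + 315/63 = 34 + 6 + 5 = 45.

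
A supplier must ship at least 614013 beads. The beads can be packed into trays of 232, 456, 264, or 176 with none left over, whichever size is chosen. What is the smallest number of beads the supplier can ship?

The number of beads must be a common multiple of 232, 456, 264, and 176, so a multiple of their LCM.
232 = 2^3 × 29
456 = 2^3 × 3 × 19
264 = 2^3 × 3 × 11
176 = 2^4 × 11
LCM(232, 456, 264, 176) = 2^4 × 3 × 11 × 19 × 29 = 290928.
Smallest multiple of 290928 that is ≥ 614013: ⌈614013/290928⌉ × 290928 = 3 × 290928 = 872784.

872784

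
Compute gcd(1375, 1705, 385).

55

1375 = 5^3 × 11
1705 = 5 × 11 × 31
385 = 5 × 7 × 11
gcd(1375, 1705, 385) = 5 × 11 = 55.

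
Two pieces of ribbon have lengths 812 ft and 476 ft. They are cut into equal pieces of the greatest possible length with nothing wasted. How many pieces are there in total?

Piece length = gcd(812, 476).
812 = 2^2 × 7 × 29
476 = 2^2 × 7 × 17
gcd(812, 476) = 2^2 × 7 = 28.
Total pieces = 812/28 + 476/28 = 29 + 17 = 46.

46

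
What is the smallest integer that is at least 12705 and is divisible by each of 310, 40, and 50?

18600

The integer must be a common multiple of 310, 40, and 50, so a multiple of their LCM.
310 = 2 × 5 × 31
40 = 2^3 × 5
50 = 2 × 5^2
LCM(310, 40, 50) = 2^3 × 5^2 × 31 = 6200.
Smallest multiple of 6200 that is ≥ 12705: ⌈12705/6200⌉ × 6200 = 3 × 6200 = 18600.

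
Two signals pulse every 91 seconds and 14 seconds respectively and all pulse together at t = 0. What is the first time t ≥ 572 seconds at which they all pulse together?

Joint pulses occur at multiples of LCM(91, 14).
91 = 7 × 13
14 = 2 × 7
LCM(91, 14) = 2 × 7 × 13 = 182.
Smallest multiple of 182 that is ≥ 572: ⌈572/182⌉ × 182 = 4 × 182 = 728.

728 seconds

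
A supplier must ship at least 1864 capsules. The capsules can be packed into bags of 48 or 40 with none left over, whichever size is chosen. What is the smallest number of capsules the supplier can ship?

1920

The number of capsules must be a common multiple of 48 and 40, so a multiple of their LCM.
48 = 2^4 × 3
40 = 2^3 × 5
LCM(48, 40) = 2^4 × 3 × 5 = 240.
Smallest multiple of 240 that is ≥ 1864: ⌈1864/240⌉ × 240 = 8 × 240 = 1920.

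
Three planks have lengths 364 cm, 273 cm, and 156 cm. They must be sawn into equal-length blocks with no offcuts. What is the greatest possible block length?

This is the greatest common divisor of 364, 273, and 156.
364 = 2^2 × 7 × 13
273 = 3 × 7 × 13
156 = 2^2 × 3 × 13
gcd(364, 273, 156) = 13.

13 cm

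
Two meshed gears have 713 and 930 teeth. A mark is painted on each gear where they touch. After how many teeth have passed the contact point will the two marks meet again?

We need the least common multiple of the intervals.
713 = 23 × 31
930 = 2 × 3 × 5 × 31
LCM(713, 930) = 2 × 3 × 5 × 23 × 31 = 21390.

21390 teeth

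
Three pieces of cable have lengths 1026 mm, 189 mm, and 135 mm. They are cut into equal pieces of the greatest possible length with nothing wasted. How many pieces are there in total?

Piece length = gcd(1026, 189, 135).
1026 = 2 × 3^3 × 19
189 = 3^3 × 7
135 = 3^3 × 5
gcd(1026, 189, 135) = 3^3 = 27.
Total pieces = 1026/27 + 189/27 + 135/27 = 38 + 7 + 5 = 50.

50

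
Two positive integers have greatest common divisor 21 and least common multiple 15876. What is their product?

For any two positive integers, gcd × lcm = product = 21 × 15876 = 333396.

333396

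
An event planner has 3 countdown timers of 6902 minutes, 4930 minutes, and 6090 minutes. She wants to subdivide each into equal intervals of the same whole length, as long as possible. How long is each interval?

The interval must divide each timer length; the longest such is the gcd.
6902 = 2 × 7 × 17 × 29
4930 = 2 × 5 × 17 × 29
6090 = 2 × 3 × 5 × 7 × 29
gcd(6902, 4930, 6090) = 2 × 29 = 58.

58 minutes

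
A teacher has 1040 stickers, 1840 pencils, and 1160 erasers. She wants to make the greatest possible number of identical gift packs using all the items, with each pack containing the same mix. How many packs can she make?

The pack count must divide each quantity, so the greatest is gcd(1040, 1840, 1160).
1040 = 2^4 × 5 × 13
1840 = 2^4 × 5 × 23
1160 = 2^3 × 5 × 29
gcd(1040, 1840, 1160) = 2^3 × 5 = 40.

40 packs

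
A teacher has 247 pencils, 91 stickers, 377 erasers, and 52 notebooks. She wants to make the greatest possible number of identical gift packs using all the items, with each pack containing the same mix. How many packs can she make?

13 packs

The pack count must divide each quantity, so the greatest is gcd(247, 91, 377, 52).
247 = 13 × 19
91 = 7 × 13
377 = 13 × 29
52 = 2^2 × 13
gcd(247, 91, 377, 52) = 13.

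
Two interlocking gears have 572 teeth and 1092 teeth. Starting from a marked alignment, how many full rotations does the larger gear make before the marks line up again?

They are all back at their starting positions together after one LCM of the periods.
572 = 2^2 × 11 × 13
1092 = 2^2 × 3 × 7 × 13
LCM(572, 1092) = 2^2 × 3 × 7 × 11 × 13 = 12012.
Rotations for period 1092: 12012 / 1092 = 11.

11 rotations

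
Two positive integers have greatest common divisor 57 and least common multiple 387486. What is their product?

For any two positive integers, gcd × lcm = product = 57 × 387486 = 22086702.

22086702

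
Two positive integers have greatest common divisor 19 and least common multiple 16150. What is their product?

For any two positive integers, gcd × lcm = product = 19 × 16150 = 306850.

306850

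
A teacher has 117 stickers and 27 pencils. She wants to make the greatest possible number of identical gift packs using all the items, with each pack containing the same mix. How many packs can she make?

By the Euclidean algorithm:
117 = 4 × 27 + 9
27 = 3 × 9 + 0
gcd(117, 27) = 9.

9 packs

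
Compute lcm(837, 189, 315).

29295

837 = 3^3 × 31
189 = 3^3 × 7
315 = 3^2 × 5 × 7
LCM(837, 189, 315) = 3^3 × 5 × 7 × 31 = 29295.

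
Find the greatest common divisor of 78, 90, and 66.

6

78 = 2 × 3 × 13
90 = 2 × 3^2 × 5
66 = 2 × 3 × 11
gcd(78, 90, 66) = 2 × 3 = 6.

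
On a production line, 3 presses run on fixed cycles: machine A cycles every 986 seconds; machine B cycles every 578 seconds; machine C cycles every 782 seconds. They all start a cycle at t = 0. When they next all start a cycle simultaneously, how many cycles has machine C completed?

493 cycles

All finish a whole number of cycles simultaneously at t = LCM of the periods.
986 = 2 × 17 × 29
578 = 2 × 17^2
782 = 2 × 17 × 23
LCM(986, 578, 782) = 2 × 17^2 × 23 × 29 = 385526.
Cycles for period 782: 385526 / 782 = 493.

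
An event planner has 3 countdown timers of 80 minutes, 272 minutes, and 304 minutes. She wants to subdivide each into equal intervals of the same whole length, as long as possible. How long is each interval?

16 minutes

The interval must divide each timer length; the longest such is the gcd.
80 = 2^4 × 5
272 = 2^4 × 17
304 = 2^4 × 19
gcd(80, 272, 304) = 2^4 = 16.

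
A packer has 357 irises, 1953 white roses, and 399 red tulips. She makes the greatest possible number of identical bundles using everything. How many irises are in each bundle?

Number of bundles = gcd(357, 1953, 399).
357 = 3 × 7 × 17
1953 = 3^2 × 7 × 31
399 = 3 × 7 × 19
gcd(357, 1953, 399) = 3 × 7 = 21.
irises per bundle = 357 / 21 = 17.

17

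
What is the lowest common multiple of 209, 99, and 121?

20691

209 = 11 × 19
99 = 3^2 × 11
121 = 11^2
LCM(209, 99, 121) = 3^2 × 11^2 × 19 = 20691.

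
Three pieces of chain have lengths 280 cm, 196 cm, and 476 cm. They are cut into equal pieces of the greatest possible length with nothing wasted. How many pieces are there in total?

Piece length = gcd(280, 196, 476).
280 = 2^3 × 5 × 7
196 = 2^2 × 7^2
476 = 2^2 × 7 × 17
gcd(280, 196, 476) = 2^2 × 7 = 28.
Total pieces = 280/28 + 196/28 + 476/28 = 10 + 7 + 17 = 34.

34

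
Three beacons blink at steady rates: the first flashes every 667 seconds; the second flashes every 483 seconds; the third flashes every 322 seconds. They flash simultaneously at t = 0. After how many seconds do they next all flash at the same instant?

28014 seconds

We need the least common multiple of the intervals.
667 = 23 × 29
483 = 3 × 7 × 23
322 = 2 × 7 × 23
LCM(667, 483, 322) = 2 × 3 × 7 × 23 × 29 = 28014.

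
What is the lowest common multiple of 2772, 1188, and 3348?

2772 = 2^2 × 3^2 × 7 × 11
1188 = 2^2 × 3^3 × 11
3348 = 2^2 × 3^3 × 31
LCM(2772, 1188, 3348) = 2^2 × 3^3 × 7 × 11 × 31 = 257796.

257796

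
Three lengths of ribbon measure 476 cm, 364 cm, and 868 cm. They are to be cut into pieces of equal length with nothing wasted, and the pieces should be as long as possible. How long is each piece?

28 cm

Each piece length must divide every original length, so the longest possible is gcd(476, 364, 868).
476 = 2^2 × 7 × 17
364 = 2^2 × 7 × 13
868 = 2^2 × 7 × 31
gcd(476, 364, 868) = 2^2 × 7 = 28.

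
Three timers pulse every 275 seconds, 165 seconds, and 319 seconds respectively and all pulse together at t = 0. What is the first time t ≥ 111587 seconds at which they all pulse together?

Joint pulses occur at multiples of LCM(275, 165, 319).
275 = 5^2 × 11
165 = 3 × 5 × 11
319 = 11 × 29
LCM(275, 165, 319) = 3 × 5^2 × 11 × 29 = 23925.
Smallest multiple of 23925 that is ≥ 111587: ⌈111587/23925⌉ × 23925 = 5 × 23925 = 119625.

119625 seconds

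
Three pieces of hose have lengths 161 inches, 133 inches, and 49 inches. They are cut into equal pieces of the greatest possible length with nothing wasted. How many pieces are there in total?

Piece length = gcd(161, 133, 49).
161 = 7 × 23
133 = 7 × 19
49 = 7^2
gcd(161, 133, 49) = 7.
Total pieces = 161/7 + 133/7 + 49/7 = 23 + 19 + 7 = 49.

49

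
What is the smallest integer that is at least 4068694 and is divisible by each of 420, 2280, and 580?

The integer must be a common multiple of 420, 2280, and 580, so a multiple of their LCM.
420 = 2^2 × 3 × 5 × 7
2280 = 2^3 × 3 × 5 × 19
580 = 2^2 × 5 × 29
LCM(420, 2280, 580) = 2^3 × 3 × 5 × 7 × 19 × 29 = 462840.
Smallest multiple of 462840 that is ≥ 4068694: ⌈4068694/462840⌉ × 462840 = 9 × 462840 = 4165560.

4165560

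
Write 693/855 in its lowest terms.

693 = 3^2 × 7 × 11
855 = 3^2 × 5 × 19
gcd(693, 855) = 3^2 = 9.
Divide numerator and denominator by 9: 693/855 = 77/95.

77/95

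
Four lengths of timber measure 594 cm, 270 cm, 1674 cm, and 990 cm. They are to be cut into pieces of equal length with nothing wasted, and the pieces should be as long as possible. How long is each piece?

18 cm

Each piece length must divide every original length, so the longest possible is gcd(594, 270, 1674, 990).
594 = 2 × 3^3 × 11
270 = 2 × 3^3 × 5
1674 = 2 × 3^3 × 31
990 = 2 × 3^2 × 5 × 11
gcd(594, 270, 1674, 990) = 2 × 3^2 = 18.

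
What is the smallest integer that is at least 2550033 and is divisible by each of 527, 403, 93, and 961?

3185715

The integer must be a common multiple of 527, 403, 93, and 961, so a multiple of their LCM.
527 = 17 × 31
403 = 13 × 31
93 = 3 × 31
961 = 31^2
LCM(527, 403, 93, 961) = 3 × 13 × 17 × 31^2 = 637143.
Smallest multiple of 637143 that is ≥ 2550033: ⌈2550033/637143⌉ × 637143 = 5 × 637143 = 3185715.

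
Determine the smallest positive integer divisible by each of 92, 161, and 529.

92 = 2^2 × 23
161 = 7 × 23
529 = 23^2
LCM(92, 161, 529) = 2^2 × 7 × 23^2 = 14812.

14812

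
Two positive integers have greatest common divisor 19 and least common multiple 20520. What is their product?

For any two positive integers, gcd × lcm = product = 19 × 20520 = 389880.

389880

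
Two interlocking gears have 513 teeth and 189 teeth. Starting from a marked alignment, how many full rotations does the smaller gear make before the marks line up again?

The first common completion time is the LCM of the periods.
513 = 3^3 × 19
189 = 3^3 × 7
LCM(513, 189) = 3^3 × 7 × 19 = 3591.
Rotations for period 189: 3591 / 189 = 19.

19 rotations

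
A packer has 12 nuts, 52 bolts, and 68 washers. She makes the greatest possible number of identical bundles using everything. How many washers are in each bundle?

Number of bundles = gcd(12, 52, 68).
12 = 2^2 × 3
52 = 2^2 × 13
68 = 2^2 × 17
gcd(12, 52, 68) = 2^2 = 4.
washers per bundle = 68 / 4 = 17.

17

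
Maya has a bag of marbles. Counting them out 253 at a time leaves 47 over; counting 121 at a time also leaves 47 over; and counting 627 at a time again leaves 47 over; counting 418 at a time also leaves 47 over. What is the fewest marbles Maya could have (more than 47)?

N − 47 must be a common multiple of 253, 121, 627, and 418.
253 = 11 × 23
121 = 11^2
627 = 3 × 11 × 19
418 = 2 × 11 × 19
LCM(253, 121, 627, 418) = 2 × 3 × 11^2 × 19 × 23 = 317262.
Smallest N > 47 is LCM + 47 = 317262 + 47 = 317309.

317309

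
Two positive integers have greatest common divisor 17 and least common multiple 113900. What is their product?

For any two positive integers, gcd × lcm = product = 17 × 113900 = 1936300.

1936300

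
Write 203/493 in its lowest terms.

7/17

203 = 7 × 29
493 = 17 × 29
gcd(203, 493) = 29.
Divide numerator and denominator by 29: 203/493 = 7/17.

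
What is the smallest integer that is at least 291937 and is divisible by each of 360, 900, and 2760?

The integer must be a common multiple of 360, 900, and 2760, so a multiple of their LCM.
360 = 2^3 × 3^2 × 5
900 = 2^2 × 3^2 × 5^2
2760 = 2^3 × 3 × 5 × 23
LCM(360, 900, 2760) = 2^3 × 3^2 × 5^2 × 23 = 41400.
Smallest multiple of 41400 that is ≥ 291937: ⌈291937/41400⌉ × 41400 = 8 × 41400 = 331200.

331200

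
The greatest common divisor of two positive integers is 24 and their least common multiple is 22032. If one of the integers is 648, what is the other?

For two integers, gcd × lcm = product, so the other is (24 × 22032) / 648 = 528768 / 648 = 816.

816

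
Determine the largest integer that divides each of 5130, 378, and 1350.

54

5130 = 2 × 3^3 × 5 × 19
378 = 2 × 3^3 × 7
1350 = 2 × 3^3 × 5^2
gcd(5130, 378, 1350) = 2 × 3^3 = 54.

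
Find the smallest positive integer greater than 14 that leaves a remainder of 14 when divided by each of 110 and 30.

N − 14 must be a common multiple of 110 and 30.
110 = 2 × 5 × 11
30 = 2 × 3 × 5
LCM(110, 30) = 2 × 3 × 5 × 11 = 330.
Smallest N > 14 is LCM + 14 = 330 + 14 = 344.

344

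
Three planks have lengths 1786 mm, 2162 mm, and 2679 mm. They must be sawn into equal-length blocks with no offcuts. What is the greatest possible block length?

The block length must divide every plank, so the greatest is gcd(1786, 2162, 2679).
1786 = 2 × 19 × 47
2162 = 2 × 23 × 47
2679 = 3 × 19 × 47
gcd(1786, 2162, 2679) = 47.

47 mm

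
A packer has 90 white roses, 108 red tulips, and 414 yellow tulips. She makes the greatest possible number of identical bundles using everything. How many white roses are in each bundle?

5

Number of bundles = gcd(90, 108, 414).
90 = 2 × 3^2 × 5
108 = 2^2 × 3^3
414 = 2 × 3^2 × 23
gcd(90, 108, 414) = 2 × 3^2 = 18.
white roses per bundle = 90 / 18 = 5.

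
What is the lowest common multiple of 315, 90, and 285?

11970

315 = 3^2 × 5 × 7
90 = 2 × 3^2 × 5
285 = 3 × 5 × 19
LCM(315, 90, 285) = 2 × 3^2 × 5 × 7 × 19 = 11970.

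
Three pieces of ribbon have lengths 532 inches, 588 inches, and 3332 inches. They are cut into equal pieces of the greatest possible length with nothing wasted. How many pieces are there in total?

Piece length = gcd(532, 588, 3332).
532 = 2^2 × 7 × 19
588 = 2^2 × 3 × 7^2
3332 = 2^2 × 7^2 × 17
gcd(532, 588, 3332) = 2^2 × 7 = 28.
Total pieces = 532/28 + 588/28 + 3332/28 = 19 + 21 + 119 = 159.

159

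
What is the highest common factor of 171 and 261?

171 = 3^2 × 19
261 = 3^2 × 29
gcd(171, 261) = 3^2 = 9.

9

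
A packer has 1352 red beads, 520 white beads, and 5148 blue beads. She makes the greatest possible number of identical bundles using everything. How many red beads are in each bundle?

26

Number of bundles = gcd(1352, 520, 5148).
1352 = 2^3 × 13^2
520 = 2^3 × 5 × 13
5148 = 2^2 × 3^2 × 11 × 13
gcd(1352, 520, 5148) = 2^2 × 13 = 52.
red beads per bundle = 1352 / 52 = 26.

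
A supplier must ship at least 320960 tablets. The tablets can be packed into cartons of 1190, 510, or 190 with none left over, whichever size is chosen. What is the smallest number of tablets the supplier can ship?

The number of tablets must be a common multiple of 1190, 510, and 190, so a multiple of their LCM.
1190 = 2 × 5 × 7 × 17
510 = 2 × 3 × 5 × 17
190 = 2 × 5 × 19
LCM(1190, 510, 190) = 2 × 3 × 5 × 7 × 17 × 19 = 67830.
Smallest multiple of 67830 that is ≥ 320960: ⌈320960/67830⌉ × 67830 = 5 × 67830 = 339150.

339150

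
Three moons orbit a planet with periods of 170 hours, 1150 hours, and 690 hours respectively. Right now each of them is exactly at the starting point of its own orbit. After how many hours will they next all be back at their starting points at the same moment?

58650 hours

The first simultaneous occurrence is after LCM of the individual periods.
170 = 2 × 5 × 17
1150 = 2 × 5^2 × 23
690 = 2 × 3 × 5 × 23
LCM(170, 1150, 690) = 2 × 3 × 5^2 × 17 × 23 = 58650.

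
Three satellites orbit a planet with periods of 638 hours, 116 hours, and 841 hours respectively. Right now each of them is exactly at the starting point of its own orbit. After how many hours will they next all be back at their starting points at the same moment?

37004 hours

The first simultaneous occurrence is after LCM of the individual periods.
638 = 2 × 11 × 29
116 = 2^2 × 29
841 = 29^2
LCM(638, 116, 841) = 2^2 × 11 × 29^2 = 37004.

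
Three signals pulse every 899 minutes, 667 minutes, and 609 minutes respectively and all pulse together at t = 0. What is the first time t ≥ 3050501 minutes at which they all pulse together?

Joint pulses occur at multiples of LCM(899, 667, 609).
899 = 29 × 31
667 = 23 × 29
609 = 3 × 7 × 29
LCM(899, 667, 609) = 3 × 7 × 23 × 29 × 31 = 434217.
Smallest multiple of 434217 that is ≥ 3050501: ⌈3050501/434217⌉ × 434217 = 8 × 434217 = 3473736.

3473736 minutes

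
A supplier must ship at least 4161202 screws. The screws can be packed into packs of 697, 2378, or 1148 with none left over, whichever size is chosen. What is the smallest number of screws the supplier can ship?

4527712

The number of screws must be a common multiple of 697, 2378, and 1148, so a multiple of their LCM.
697 = 17 × 41
2378 = 2 × 29 × 41
1148 = 2^2 × 7 × 41
LCM(697, 2378, 1148) = 2^2 × 7 × 17 × 29 × 41 = 565964.
Smallest multiple of 565964 that is ≥ 4161202: ⌈4161202/565964⌉ × 565964 = 8 × 565964 = 4527712.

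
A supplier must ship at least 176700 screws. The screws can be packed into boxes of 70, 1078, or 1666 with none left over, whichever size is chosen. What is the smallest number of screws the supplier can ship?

The number of screws must be a common multiple of 70, 1078, and 1666, so a multiple of their LCM.
70 = 2 × 5 × 7
1078 = 2 × 7^2 × 11
1666 = 2 × 7^2 × 17
LCM(70, 1078, 1666) = 2 × 5 × 7^2 × 11 × 17 = 91630.
Smallest multiple of 91630 that is ≥ 176700: ⌈176700/91630⌉ × 91630 = 2 × 91630 = 183260.

183260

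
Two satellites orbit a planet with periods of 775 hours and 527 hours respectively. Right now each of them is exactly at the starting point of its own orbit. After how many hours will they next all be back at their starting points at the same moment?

13175 hours

The first simultaneous occurrence is after LCM of the individual periods.
775 = 5^2 × 31
527 = 17 × 31
LCM(775, 527) = 5^2 × 17 × 31 = 13175.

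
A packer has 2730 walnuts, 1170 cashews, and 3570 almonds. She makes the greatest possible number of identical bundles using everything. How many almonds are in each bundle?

119

Number of bundles = gcd(2730, 1170, 3570).
2730 = 2 × 3 × 5 × 7 × 13
1170 = 2 × 3^2 × 5 × 13
3570 = 2 × 3 × 5 × 7 × 17
gcd(2730, 1170, 3570) = 2 × 3 × 5 = 30.
almonds per bundle = 3570 / 30 = 119.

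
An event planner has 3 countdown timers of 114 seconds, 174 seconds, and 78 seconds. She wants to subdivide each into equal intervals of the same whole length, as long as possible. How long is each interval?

6 seconds

The interval must divide each timer length; the longest such is the gcd.
114 = 2 × 3 × 19
174 = 2 × 3 × 29
78 = 2 × 3 × 13
gcd(114, 174, 78) = 2 × 3 = 6.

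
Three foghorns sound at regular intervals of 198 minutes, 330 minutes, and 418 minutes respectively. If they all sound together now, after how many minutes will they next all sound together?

18810 minutes

They coincide at every common multiple of the periods; the first is the LCM.
198 = 2 × 3^2 × 11
330 = 2 × 3 × 5 × 11
418 = 2 × 11 × 19
LCM(198, 330, 418) = 2 × 3^2 × 5 × 11 × 19 = 18810.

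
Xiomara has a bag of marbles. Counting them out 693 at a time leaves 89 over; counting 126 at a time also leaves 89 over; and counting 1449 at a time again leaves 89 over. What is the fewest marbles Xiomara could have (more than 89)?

N − 89 must be a common multiple of 693, 126, and 1449.
693 = 3^2 × 7 × 11
126 = 2 × 3^2 × 7
1449 = 3^2 × 7 × 23
LCM(693, 126, 1449) = 2 × 3^2 × 7 × 11 × 23 = 31878.
Smallest N > 89 is LCM + 89 = 31878 + 89 = 31967.

31967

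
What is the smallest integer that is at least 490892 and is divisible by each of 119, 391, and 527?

The integer must be a common multiple of 119, 391, and 527, so a multiple of their LCM.
119 = 7 × 17
391 = 17 × 23
527 = 17 × 31
LCM(119, 391, 527) = 7 × 17 × 23 × 31 = 84847.
Smallest multiple of 84847 that is ≥ 490892: ⌈490892/84847⌉ × 84847 = 6 × 84847 = 509082.

509082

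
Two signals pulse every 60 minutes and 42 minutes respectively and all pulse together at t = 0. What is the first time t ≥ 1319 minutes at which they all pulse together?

1680 minutes

Joint pulses occur at multiples of LCM(60, 42).
60 = 2^2 × 3 × 5
42 = 2 × 3 × 7
LCM(60, 42) = 2^2 × 3 × 5 × 7 = 420.
Smallest multiple of 420 that is ≥ 1319: ⌈1319/420⌉ × 420 = 4 × 420 = 1680.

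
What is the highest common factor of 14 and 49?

7

14 = 2 × 7
49 = 7^2
gcd(14, 49) = 7.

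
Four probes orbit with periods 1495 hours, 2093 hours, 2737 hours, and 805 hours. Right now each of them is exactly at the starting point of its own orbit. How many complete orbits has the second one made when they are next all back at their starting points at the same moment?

85 orbits

The first common completion time is the LCM of the periods.
1495 = 5 × 13 × 23
2093 = 7 × 13 × 23
2737 = 7 × 17 × 23
805 = 5 × 7 × 23
LCM(1495, 2093, 2737, 805) = 5 × 7 × 13 × 17 × 23 = 177905.
Orbits for period 2093: 177905 / 2093 = 85.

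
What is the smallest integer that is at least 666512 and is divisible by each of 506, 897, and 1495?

The integer must be a common multiple of 506, 897, and 1495, so a multiple of their LCM.
506 = 2 × 11 × 23
897 = 3 × 13 × 23
1495 = 5 × 13 × 23
LCM(506, 897, 1495) = 2 × 3 × 5 × 11 × 13 × 23 = 98670.
Smallest multiple of 98670 that is ≥ 666512: ⌈666512/98670⌉ × 98670 = 7 × 98670 = 690690.

690690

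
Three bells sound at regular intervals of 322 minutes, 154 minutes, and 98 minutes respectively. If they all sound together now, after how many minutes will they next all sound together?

We need the least common multiple of the intervals.
322 = 2 × 7 × 23
154 = 2 × 7 × 11
98 = 2 × 7^2
LCM(322, 154, 98) = 2 × 7^2 × 11 × 23 = 24794.

24794 minutes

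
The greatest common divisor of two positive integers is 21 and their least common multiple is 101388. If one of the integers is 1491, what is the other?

1428

For two integers, gcd × lcm = product, so the other is (21 × 101388) / 1491 = 2129148 / 1491 = 1428.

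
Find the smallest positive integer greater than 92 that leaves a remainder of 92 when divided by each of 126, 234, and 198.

18110

N − 92 must be a common multiple of 126, 234, and 198.
126 = 2 × 3^2 × 7
234 = 2 × 3^2 × 13
198 = 2 × 3^2 × 11
LCM(126, 234, 198) = 2 × 3^2 × 7 × 11 × 13 = 18018.
Smallest N > 92 is LCM + 92 = 18018 + 92 = 18110.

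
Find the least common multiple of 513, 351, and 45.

513 = 3^3 × 19
351 = 3^3 × 13
45 = 3^2 × 5
LCM(513, 351, 45) = 3^3 × 5 × 13 × 19 = 33345.

33345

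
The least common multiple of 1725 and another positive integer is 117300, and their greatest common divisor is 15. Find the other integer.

1020

gcd × lcm = product of the two integers, so the other integer is (15 × 117300) / 1725 = 1020.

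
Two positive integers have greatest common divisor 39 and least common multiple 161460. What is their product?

6296940

For any two positive integers, gcd × lcm = product = 39 × 161460 = 6296940.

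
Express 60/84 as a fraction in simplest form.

60 = 2^2 × 3 × 5
84 = 2^2 × 3 × 7
gcd(60, 84) = 2^2 × 3 = 12.
Divide numerator and denominator by 12: 60/84 = 5/7.

5/7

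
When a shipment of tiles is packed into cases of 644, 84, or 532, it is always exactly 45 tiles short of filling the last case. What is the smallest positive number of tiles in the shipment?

Being 45 short of a full case of size k means N ≡ −45 (mod k), i.e. N + 45 is a multiple of each size.
644 = 2^2 × 7 × 23
84 = 2^2 × 3 × 7
532 = 2^2 × 7 × 19
LCM(644, 84, 532) = 2^2 × 3 × 7 × 19 × 23 = 36708.
Smallest positive N is 36708 − 45 = 36663.

36663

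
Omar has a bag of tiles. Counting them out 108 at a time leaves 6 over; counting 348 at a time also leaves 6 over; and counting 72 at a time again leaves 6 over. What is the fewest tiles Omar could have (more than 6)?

6270

N − 6 must be a common multiple of 108, 348, and 72.
108 = 2^2 × 3^3
348 = 2^2 × 3 × 29
72 = 2^3 × 3^2
LCM(108, 348, 72) = 2^3 × 3^3 × 29 = 6264.
Smallest N > 6 is LCM + 6 = 6264 + 6 = 6270.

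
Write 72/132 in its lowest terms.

72 = 2^3 × 3^2
132 = 2^2 × 3 × 11
gcd(72, 132) = 2^2 × 3 = 12.
Divide numerator and denominator by 12: 72/132 = 6/11.

6/11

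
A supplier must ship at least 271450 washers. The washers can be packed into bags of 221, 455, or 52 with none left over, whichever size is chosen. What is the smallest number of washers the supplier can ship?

The number of washers must be a common multiple of 221, 455, and 52, so a multiple of their LCM.
221 = 13 × 17
455 = 5 × 7 × 13
52 = 2^2 × 13
LCM(221, 455, 52) = 2^2 × 5 × 7 × 13 × 17 = 30940.
Smallest multiple of 30940 that is ≥ 271450: ⌈271450/30940⌉ × 30940 = 9 × 30940 = 278460.

278460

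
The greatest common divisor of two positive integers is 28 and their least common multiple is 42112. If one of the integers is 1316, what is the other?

896

For two integers, gcd × lcm = product, so the other is (28 × 42112) / 1316 = 1179136 / 1316 = 896.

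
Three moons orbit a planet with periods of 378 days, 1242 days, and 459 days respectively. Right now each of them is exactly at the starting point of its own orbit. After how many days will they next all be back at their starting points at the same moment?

They coincide at every common multiple of the periods; the first is the LCM.
378 = 2 × 3^3 × 7
1242 = 2 × 3^3 × 23
459 = 3^3 × 17
LCM(378, 1242, 459) = 2 × 3^3 × 7 × 17 × 23 = 147798.

147798 days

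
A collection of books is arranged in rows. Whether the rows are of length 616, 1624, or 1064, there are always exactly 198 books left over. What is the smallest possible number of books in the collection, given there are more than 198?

339614

N − 198 must be a common multiple of 616, 1624, and 1064.
616 = 2^3 × 7 × 11
1624 = 2^3 × 7 × 29
1064 = 2^3 × 7 × 19
LCM(616, 1624, 1064) = 2^3 × 7 × 11 × 19 × 29 = 339416.
Smallest N > 198 is LCM + 198 = 339416 + 198 = 339614.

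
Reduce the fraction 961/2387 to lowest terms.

31/77

961 = 31^2
2387 = 7 × 11 × 31
gcd(961, 2387) = 31.
Divide numerator and denominator by 31: 961/2387 = 31/77.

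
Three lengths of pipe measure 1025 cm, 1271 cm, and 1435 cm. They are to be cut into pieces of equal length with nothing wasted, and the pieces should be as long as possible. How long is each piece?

Each piece length must divide every original length, so the longest possible is gcd(1025, 1271, 1435).
1025 = 5^2 × 41
1271 = 31 × 41
1435 = 5 × 7 × 41
gcd(1025, 1271, 1435) = 41.

41 cm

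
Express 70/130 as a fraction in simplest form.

70 = 2 × 5 × 7
130 = 2 × 5 × 13
gcd(70, 130) = 2 × 5 = 10.
Divide numerator and denominator by 10: 70/130 = 7/13.

7/13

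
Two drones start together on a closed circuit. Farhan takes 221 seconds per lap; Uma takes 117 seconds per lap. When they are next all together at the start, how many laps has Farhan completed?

9 laps

All finish a whole number of cycles simultaneously at t = LCM of the periods.
221 = 13 × 17
117 = 3^2 × 13
LCM(221, 117) = 3^2 × 13 × 17 = 1989.
Laps for period 221: 1989 / 221 = 9.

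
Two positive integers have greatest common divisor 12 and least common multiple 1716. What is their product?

20592

For any two positive integers, gcd × lcm = product = 12 × 1716 = 20592.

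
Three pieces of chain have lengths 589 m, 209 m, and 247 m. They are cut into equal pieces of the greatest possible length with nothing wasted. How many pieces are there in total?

Piece length = gcd(589, 209, 247).
589 = 19 × 31
209 = 11 × 19
247 = 13 × 19
gcd(589, 209, 247) = 19.
Total pieces = 589/19 + 209/19 + 247/19 = 31 + 11 + 13 = 55.

55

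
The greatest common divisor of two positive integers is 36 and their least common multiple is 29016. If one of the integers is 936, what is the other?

1116

For two integers, gcd × lcm = product, so the other is (36 × 29016) / 936 = 1044576 / 936 = 1116.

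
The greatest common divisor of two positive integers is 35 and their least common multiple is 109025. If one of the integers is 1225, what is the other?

3115

For two integers, gcd × lcm = product, so the other is (35 × 109025) / 1225 = 3815875 / 1225 = 3115.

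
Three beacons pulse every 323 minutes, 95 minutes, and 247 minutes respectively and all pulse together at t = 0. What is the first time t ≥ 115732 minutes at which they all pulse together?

Joint pulses occur at multiples of LCM(323, 95, 247).
323 = 17 × 19
95 = 5 × 19
247 = 13 × 19
LCM(323, 95, 247) = 5 × 13 × 17 × 19 = 20995.
Smallest multiple of 20995 that is ≥ 115732: ⌈115732/20995⌉ × 20995 = 6 × 20995 = 125970.

125970 minutes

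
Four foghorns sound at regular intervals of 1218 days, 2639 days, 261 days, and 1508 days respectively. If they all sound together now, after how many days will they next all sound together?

The first simultaneous occurrence is after LCM of the individual periods.
1218 = 2 × 3 × 7 × 29
2639 = 7 × 13 × 29
261 = 3^2 × 29
1508 = 2^2 × 13 × 29
LCM(1218, 2639, 261, 1508) = 2^2 × 3^2 × 7 × 13 × 29 = 95004.

95004 days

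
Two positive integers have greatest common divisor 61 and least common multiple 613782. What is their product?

For any two positive integers, gcd × lcm = product = 61 × 613782 = 37440702.

37440702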